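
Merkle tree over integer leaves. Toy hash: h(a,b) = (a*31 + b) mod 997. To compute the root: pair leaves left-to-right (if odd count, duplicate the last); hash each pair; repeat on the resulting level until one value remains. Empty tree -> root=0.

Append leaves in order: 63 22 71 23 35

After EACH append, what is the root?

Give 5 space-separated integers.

After append 63 (leaves=[63]):
  L0: [63]
  root=63
After append 22 (leaves=[63, 22]):
  L0: [63, 22]
  L1: h(63,22)=(63*31+22)%997=978 -> [978]
  root=978
After append 71 (leaves=[63, 22, 71]):
  L0: [63, 22, 71]
  L1: h(63,22)=(63*31+22)%997=978 h(71,71)=(71*31+71)%997=278 -> [978, 278]
  L2: h(978,278)=(978*31+278)%997=686 -> [686]
  root=686
After append 23 (leaves=[63, 22, 71, 23]):
  L0: [63, 22, 71, 23]
  L1: h(63,22)=(63*31+22)%997=978 h(71,23)=(71*31+23)%997=230 -> [978, 230]
  L2: h(978,230)=(978*31+230)%997=638 -> [638]
  root=638
After append 35 (leaves=[63, 22, 71, 23, 35]):
  L0: [63, 22, 71, 23, 35]
  L1: h(63,22)=(63*31+22)%997=978 h(71,23)=(71*31+23)%997=230 h(35,35)=(35*31+35)%997=123 -> [978, 230, 123]
  L2: h(978,230)=(978*31+230)%997=638 h(123,123)=(123*31+123)%997=945 -> [638, 945]
  L3: h(638,945)=(638*31+945)%997=783 -> [783]
  root=783

Answer: 63 978 686 638 783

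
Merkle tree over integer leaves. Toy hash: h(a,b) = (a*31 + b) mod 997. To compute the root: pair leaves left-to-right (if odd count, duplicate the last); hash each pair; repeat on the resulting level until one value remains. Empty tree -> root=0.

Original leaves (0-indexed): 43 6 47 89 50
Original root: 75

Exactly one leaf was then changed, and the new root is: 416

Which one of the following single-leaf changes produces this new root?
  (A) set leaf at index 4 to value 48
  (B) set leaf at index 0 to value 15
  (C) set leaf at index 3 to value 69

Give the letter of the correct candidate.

Answer: B

Derivation:
Original leaves: [43, 6, 47, 89, 50]
Target new root: 416
Try each candidate change and compute the resulting root:
Candidate A: set leaf[4] = 48 -> leaves = [43, 6, 47, 89, 48]
  L0: [43, 6, 47, 89, 48]
  L1: h(43,6)=(43*31+6)%997=342 h(47,89)=(47*31+89)%997=549 h(48,48)=(48*31+48)%997=539 -> [342, 549, 539]
  L2: h(342,549)=(342*31+549)%997=184 h(539,539)=(539*31+539)%997=299 -> [184, 299]
  L3: h(184,299)=(184*31+299)%997=21 -> [21]
  root = 21 != target 416
Candidate B: set leaf[0] = 15 -> leaves = [15, 6, 47, 89, 50]
  L0: [15, 6, 47, 89, 50]
  L1: h(15,6)=(15*31+6)%997=471 h(47,89)=(47*31+89)%997=549 h(50,50)=(50*31+50)%997=603 -> [471, 549, 603]
  L2: h(471,549)=(471*31+549)%997=195 h(603,603)=(603*31+603)%997=353 -> [195, 353]
  L3: h(195,353)=(195*31+353)%997=416 -> [416]
  root = 416 == target 416  ** MATCH **
Candidate C: set leaf[3] = 69 -> leaves = [43, 6, 47, 69, 50]
  L0: [43, 6, 47, 69, 50]
  L1: h(43,6)=(43*31+6)%997=342 h(47,69)=(47*31+69)%997=529 h(50,50)=(50*31+50)%997=603 -> [342, 529, 603]
  L2: h(342,529)=(342*31+529)%997=164 h(603,603)=(603*31+603)%997=353 -> [164, 353]
  L3: h(164,353)=(164*31+353)%997=452 -> [452]
  root = 452 != target 416
Candidate B produces the target root.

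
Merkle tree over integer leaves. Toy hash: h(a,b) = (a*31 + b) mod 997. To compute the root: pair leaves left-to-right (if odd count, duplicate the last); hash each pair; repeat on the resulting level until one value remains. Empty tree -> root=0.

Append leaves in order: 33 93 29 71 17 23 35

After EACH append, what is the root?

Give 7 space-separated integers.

Answer: 33 119 629 671 323 515 88

Derivation:
After append 33 (leaves=[33]):
  L0: [33]
  root=33
After append 93 (leaves=[33, 93]):
  L0: [33, 93]
  L1: h(33,93)=(33*31+93)%997=119 -> [119]
  root=119
After append 29 (leaves=[33, 93, 29]):
  L0: [33, 93, 29]
  L1: h(33,93)=(33*31+93)%997=119 h(29,29)=(29*31+29)%997=928 -> [119, 928]
  L2: h(119,928)=(119*31+928)%997=629 -> [629]
  root=629
After append 71 (leaves=[33, 93, 29, 71]):
  L0: [33, 93, 29, 71]
  L1: h(33,93)=(33*31+93)%997=119 h(29,71)=(29*31+71)%997=970 -> [119, 970]
  L2: h(119,970)=(119*31+970)%997=671 -> [671]
  root=671
After append 17 (leaves=[33, 93, 29, 71, 17]):
  L0: [33, 93, 29, 71, 17]
  L1: h(33,93)=(33*31+93)%997=119 h(29,71)=(29*31+71)%997=970 h(17,17)=(17*31+17)%997=544 -> [119, 970, 544]
  L2: h(119,970)=(119*31+970)%997=671 h(544,544)=(544*31+544)%997=459 -> [671, 459]
  L3: h(671,459)=(671*31+459)%997=323 -> [323]
  root=323
After append 23 (leaves=[33, 93, 29, 71, 17, 23]):
  L0: [33, 93, 29, 71, 17, 23]
  L1: h(33,93)=(33*31+93)%997=119 h(29,71)=(29*31+71)%997=970 h(17,23)=(17*31+23)%997=550 -> [119, 970, 550]
  L2: h(119,970)=(119*31+970)%997=671 h(550,550)=(550*31+550)%997=651 -> [671, 651]
  L3: h(671,651)=(671*31+651)%997=515 -> [515]
  root=515
After append 35 (leaves=[33, 93, 29, 71, 17, 23, 35]):
  L0: [33, 93, 29, 71, 17, 23, 35]
  L1: h(33,93)=(33*31+93)%997=119 h(29,71)=(29*31+71)%997=970 h(17,23)=(17*31+23)%997=550 h(35,35)=(35*31+35)%997=123 -> [119, 970, 550, 123]
  L2: h(119,970)=(119*31+970)%997=671 h(550,123)=(550*31+123)%997=224 -> [671, 224]
  L3: h(671,224)=(671*31+224)%997=88 -> [88]
  root=88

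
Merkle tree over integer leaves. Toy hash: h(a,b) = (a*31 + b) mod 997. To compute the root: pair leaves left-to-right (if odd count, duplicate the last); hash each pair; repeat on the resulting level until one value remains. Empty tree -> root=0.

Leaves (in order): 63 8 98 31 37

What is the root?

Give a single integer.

Answer: 617

Derivation:
L0: [63, 8, 98, 31, 37]
L1: h(63,8)=(63*31+8)%997=964 h(98,31)=(98*31+31)%997=78 h(37,37)=(37*31+37)%997=187 -> [964, 78, 187]
L2: h(964,78)=(964*31+78)%997=52 h(187,187)=(187*31+187)%997=2 -> [52, 2]
L3: h(52,2)=(52*31+2)%997=617 -> [617]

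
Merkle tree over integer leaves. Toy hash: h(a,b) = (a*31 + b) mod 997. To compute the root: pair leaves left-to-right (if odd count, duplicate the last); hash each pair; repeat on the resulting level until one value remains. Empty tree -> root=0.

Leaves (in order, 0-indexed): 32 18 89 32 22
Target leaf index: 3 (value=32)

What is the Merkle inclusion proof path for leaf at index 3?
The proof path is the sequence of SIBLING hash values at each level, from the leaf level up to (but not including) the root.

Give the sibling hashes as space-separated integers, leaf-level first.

Answer: 89 13 594

Derivation:
L0 (leaves): [32, 18, 89, 32, 22], target index=3
L1: h(32,18)=(32*31+18)%997=13 [pair 0] h(89,32)=(89*31+32)%997=797 [pair 1] h(22,22)=(22*31+22)%997=704 [pair 2] -> [13, 797, 704]
  Sibling for proof at L0: 89
L2: h(13,797)=(13*31+797)%997=203 [pair 0] h(704,704)=(704*31+704)%997=594 [pair 1] -> [203, 594]
  Sibling for proof at L1: 13
L3: h(203,594)=(203*31+594)%997=905 [pair 0] -> [905]
  Sibling for proof at L2: 594
Root: 905
Proof path (sibling hashes from leaf to root): [89, 13, 594]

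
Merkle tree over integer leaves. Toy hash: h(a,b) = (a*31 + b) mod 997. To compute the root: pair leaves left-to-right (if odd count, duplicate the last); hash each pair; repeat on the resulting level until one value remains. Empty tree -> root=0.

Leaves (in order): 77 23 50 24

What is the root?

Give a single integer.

L0: [77, 23, 50, 24]
L1: h(77,23)=(77*31+23)%997=416 h(50,24)=(50*31+24)%997=577 -> [416, 577]
L2: h(416,577)=(416*31+577)%997=512 -> [512]

Answer: 512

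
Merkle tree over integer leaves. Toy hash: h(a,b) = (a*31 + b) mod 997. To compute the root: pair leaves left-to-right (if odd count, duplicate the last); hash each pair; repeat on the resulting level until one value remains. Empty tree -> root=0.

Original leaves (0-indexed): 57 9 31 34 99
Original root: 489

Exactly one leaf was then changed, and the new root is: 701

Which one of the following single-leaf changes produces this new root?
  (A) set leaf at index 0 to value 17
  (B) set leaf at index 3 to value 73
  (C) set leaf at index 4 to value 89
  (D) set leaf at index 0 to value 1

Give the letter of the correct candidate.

Original leaves: [57, 9, 31, 34, 99]
Target new root: 701
Try each candidate change and compute the resulting root:
Candidate A: set leaf[0] = 17 -> leaves = [17, 9, 31, 34, 99]
  L0: [17, 9, 31, 34, 99]
  L1: h(17,9)=(17*31+9)%997=536 h(31,34)=(31*31+34)%997=995 h(99,99)=(99*31+99)%997=177 -> [536, 995, 177]
  L2: h(536,995)=(536*31+995)%997=662 h(177,177)=(177*31+177)%997=679 -> [662, 679]
  L3: h(662,679)=(662*31+679)%997=264 -> [264]
  root = 264 != target 701
Candidate B: set leaf[3] = 73 -> leaves = [57, 9, 31, 73, 99]
  L0: [57, 9, 31, 73, 99]
  L1: h(57,9)=(57*31+9)%997=779 h(31,73)=(31*31+73)%997=37 h(99,99)=(99*31+99)%997=177 -> [779, 37, 177]
  L2: h(779,37)=(779*31+37)%997=258 h(177,177)=(177*31+177)%997=679 -> [258, 679]
  L3: h(258,679)=(258*31+679)%997=701 -> [701]
  root = 701 == target 701  ** MATCH **
Candidate C: set leaf[4] = 89 -> leaves = [57, 9, 31, 34, 89]
  L0: [57, 9, 31, 34, 89]
  L1: h(57,9)=(57*31+9)%997=779 h(31,34)=(31*31+34)%997=995 h(89,89)=(89*31+89)%997=854 -> [779, 995, 854]
  L2: h(779,995)=(779*31+995)%997=219 h(854,854)=(854*31+854)%997=409 -> [219, 409]
  L3: h(219,409)=(219*31+409)%997=219 -> [219]
  root = 219 != target 701
Candidate D: set leaf[0] = 1 -> leaves = [1, 9, 31, 34, 99]
  L0: [1, 9, 31, 34, 99]
  L1: h(1,9)=(1*31+9)%997=40 h(31,34)=(31*31+34)%997=995 h(99,99)=(99*31+99)%997=177 -> [40, 995, 177]
  L2: h(40,995)=(40*31+995)%997=241 h(177,177)=(177*31+177)%997=679 -> [241, 679]
  L3: h(241,679)=(241*31+679)%997=174 -> [174]
  root = 174 != target 701
Candidate B produces the target root.

Answer: B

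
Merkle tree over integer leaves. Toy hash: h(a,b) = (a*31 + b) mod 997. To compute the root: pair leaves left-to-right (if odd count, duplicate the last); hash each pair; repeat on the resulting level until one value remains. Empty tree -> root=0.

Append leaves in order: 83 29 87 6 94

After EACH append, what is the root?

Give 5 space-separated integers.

Answer: 83 608 695 614 635

Derivation:
After append 83 (leaves=[83]):
  L0: [83]
  root=83
After append 29 (leaves=[83, 29]):
  L0: [83, 29]
  L1: h(83,29)=(83*31+29)%997=608 -> [608]
  root=608
After append 87 (leaves=[83, 29, 87]):
  L0: [83, 29, 87]
  L1: h(83,29)=(83*31+29)%997=608 h(87,87)=(87*31+87)%997=790 -> [608, 790]
  L2: h(608,790)=(608*31+790)%997=695 -> [695]
  root=695
After append 6 (leaves=[83, 29, 87, 6]):
  L0: [83, 29, 87, 6]
  L1: h(83,29)=(83*31+29)%997=608 h(87,6)=(87*31+6)%997=709 -> [608, 709]
  L2: h(608,709)=(608*31+709)%997=614 -> [614]
  root=614
After append 94 (leaves=[83, 29, 87, 6, 94]):
  L0: [83, 29, 87, 6, 94]
  L1: h(83,29)=(83*31+29)%997=608 h(87,6)=(87*31+6)%997=709 h(94,94)=(94*31+94)%997=17 -> [608, 709, 17]
  L2: h(608,709)=(608*31+709)%997=614 h(17,17)=(17*31+17)%997=544 -> [614, 544]
  L3: h(614,544)=(614*31+544)%997=635 -> [635]
  root=635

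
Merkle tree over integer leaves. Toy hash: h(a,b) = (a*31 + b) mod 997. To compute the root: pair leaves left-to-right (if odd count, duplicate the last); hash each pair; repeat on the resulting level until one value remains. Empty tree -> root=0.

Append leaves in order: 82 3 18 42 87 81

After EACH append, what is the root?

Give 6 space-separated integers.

After append 82 (leaves=[82]):
  L0: [82]
  root=82
After append 3 (leaves=[82, 3]):
  L0: [82, 3]
  L1: h(82,3)=(82*31+3)%997=551 -> [551]
  root=551
After append 18 (leaves=[82, 3, 18]):
  L0: [82, 3, 18]
  L1: h(82,3)=(82*31+3)%997=551 h(18,18)=(18*31+18)%997=576 -> [551, 576]
  L2: h(551,576)=(551*31+576)%997=708 -> [708]
  root=708
After append 42 (leaves=[82, 3, 18, 42]):
  L0: [82, 3, 18, 42]
  L1: h(82,3)=(82*31+3)%997=551 h(18,42)=(18*31+42)%997=600 -> [551, 600]
  L2: h(551,600)=(551*31+600)%997=732 -> [732]
  root=732
After append 87 (leaves=[82, 3, 18, 42, 87]):
  L0: [82, 3, 18, 42, 87]
  L1: h(82,3)=(82*31+3)%997=551 h(18,42)=(18*31+42)%997=600 h(87,87)=(87*31+87)%997=790 -> [551, 600, 790]
  L2: h(551,600)=(551*31+600)%997=732 h(790,790)=(790*31+790)%997=355 -> [732, 355]
  L3: h(732,355)=(732*31+355)%997=116 -> [116]
  root=116
After append 81 (leaves=[82, 3, 18, 42, 87, 81]):
  L0: [82, 3, 18, 42, 87, 81]
  L1: h(82,3)=(82*31+3)%997=551 h(18,42)=(18*31+42)%997=600 h(87,81)=(87*31+81)%997=784 -> [551, 600, 784]
  L2: h(551,600)=(551*31+600)%997=732 h(784,784)=(784*31+784)%997=163 -> [732, 163]
  L3: h(732,163)=(732*31+163)%997=921 -> [921]
  root=921

Answer: 82 551 708 732 116 921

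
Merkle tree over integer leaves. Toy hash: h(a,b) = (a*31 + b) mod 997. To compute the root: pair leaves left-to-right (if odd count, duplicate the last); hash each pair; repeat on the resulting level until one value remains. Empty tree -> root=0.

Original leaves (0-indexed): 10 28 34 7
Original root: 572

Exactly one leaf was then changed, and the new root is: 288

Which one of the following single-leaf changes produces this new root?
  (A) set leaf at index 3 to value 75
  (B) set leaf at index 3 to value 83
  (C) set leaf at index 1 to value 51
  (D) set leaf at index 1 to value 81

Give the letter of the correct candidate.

Answer: C

Derivation:
Original leaves: [10, 28, 34, 7]
Target new root: 288
Try each candidate change and compute the resulting root:
Candidate A: set leaf[3] = 75 -> leaves = [10, 28, 34, 75]
  L0: [10, 28, 34, 75]
  L1: h(10,28)=(10*31+28)%997=338 h(34,75)=(34*31+75)%997=132 -> [338, 132]
  L2: h(338,132)=(338*31+132)%997=640 -> [640]
  root = 640 != target 288
Candidate B: set leaf[3] = 83 -> leaves = [10, 28, 34, 83]
  L0: [10, 28, 34, 83]
  L1: h(10,28)=(10*31+28)%997=338 h(34,83)=(34*31+83)%997=140 -> [338, 140]
  L2: h(338,140)=(338*31+140)%997=648 -> [648]
  root = 648 != target 288
Candidate C: set leaf[1] = 51 -> leaves = [10, 51, 34, 7]
  L0: [10, 51, 34, 7]
  L1: h(10,51)=(10*31+51)%997=361 h(34,7)=(34*31+7)%997=64 -> [361, 64]
  L2: h(361,64)=(361*31+64)%997=288 -> [288]
  root = 288 == target 288  ** MATCH **
Candidate D: set leaf[1] = 81 -> leaves = [10, 81, 34, 7]
  L0: [10, 81, 34, 7]
  L1: h(10,81)=(10*31+81)%997=391 h(34,7)=(34*31+7)%997=64 -> [391, 64]
  L2: h(391,64)=(391*31+64)%997=221 -> [221]
  root = 221 != target 288
Candidate C produces the target root.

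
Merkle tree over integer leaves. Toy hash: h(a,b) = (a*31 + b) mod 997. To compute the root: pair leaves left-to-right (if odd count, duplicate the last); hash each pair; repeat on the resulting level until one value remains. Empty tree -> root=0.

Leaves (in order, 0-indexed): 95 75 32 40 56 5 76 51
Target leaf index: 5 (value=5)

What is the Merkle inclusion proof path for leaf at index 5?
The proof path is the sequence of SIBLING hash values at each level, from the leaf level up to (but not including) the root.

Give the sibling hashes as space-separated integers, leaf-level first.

Answer: 56 413 934

Derivation:
L0 (leaves): [95, 75, 32, 40, 56, 5, 76, 51], target index=5
L1: h(95,75)=(95*31+75)%997=29 [pair 0] h(32,40)=(32*31+40)%997=35 [pair 1] h(56,5)=(56*31+5)%997=744 [pair 2] h(76,51)=(76*31+51)%997=413 [pair 3] -> [29, 35, 744, 413]
  Sibling for proof at L0: 56
L2: h(29,35)=(29*31+35)%997=934 [pair 0] h(744,413)=(744*31+413)%997=546 [pair 1] -> [934, 546]
  Sibling for proof at L1: 413
L3: h(934,546)=(934*31+546)%997=587 [pair 0] -> [587]
  Sibling for proof at L2: 934
Root: 587
Proof path (sibling hashes from leaf to root): [56, 413, 934]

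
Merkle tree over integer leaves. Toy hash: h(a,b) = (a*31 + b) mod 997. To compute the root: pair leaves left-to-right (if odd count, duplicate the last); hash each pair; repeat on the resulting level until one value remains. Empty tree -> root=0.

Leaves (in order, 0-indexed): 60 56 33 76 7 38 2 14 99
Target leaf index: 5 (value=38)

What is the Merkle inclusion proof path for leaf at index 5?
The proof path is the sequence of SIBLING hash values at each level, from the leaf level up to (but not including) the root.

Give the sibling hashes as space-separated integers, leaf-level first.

L0 (leaves): [60, 56, 33, 76, 7, 38, 2, 14, 99], target index=5
L1: h(60,56)=(60*31+56)%997=919 [pair 0] h(33,76)=(33*31+76)%997=102 [pair 1] h(7,38)=(7*31+38)%997=255 [pair 2] h(2,14)=(2*31+14)%997=76 [pair 3] h(99,99)=(99*31+99)%997=177 [pair 4] -> [919, 102, 255, 76, 177]
  Sibling for proof at L0: 7
L2: h(919,102)=(919*31+102)%997=675 [pair 0] h(255,76)=(255*31+76)%997=5 [pair 1] h(177,177)=(177*31+177)%997=679 [pair 2] -> [675, 5, 679]
  Sibling for proof at L1: 76
L3: h(675,5)=(675*31+5)%997=990 [pair 0] h(679,679)=(679*31+679)%997=791 [pair 1] -> [990, 791]
  Sibling for proof at L2: 675
L4: h(990,791)=(990*31+791)%997=574 [pair 0] -> [574]
  Sibling for proof at L3: 791
Root: 574
Proof path (sibling hashes from leaf to root): [7, 76, 675, 791]

Answer: 7 76 675 791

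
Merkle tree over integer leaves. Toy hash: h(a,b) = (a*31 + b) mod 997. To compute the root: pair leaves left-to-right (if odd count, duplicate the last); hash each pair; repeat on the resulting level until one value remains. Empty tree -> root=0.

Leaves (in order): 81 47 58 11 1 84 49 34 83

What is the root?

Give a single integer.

L0: [81, 47, 58, 11, 1, 84, 49, 34, 83]
L1: h(81,47)=(81*31+47)%997=564 h(58,11)=(58*31+11)%997=812 h(1,84)=(1*31+84)%997=115 h(49,34)=(49*31+34)%997=556 h(83,83)=(83*31+83)%997=662 -> [564, 812, 115, 556, 662]
L2: h(564,812)=(564*31+812)%997=350 h(115,556)=(115*31+556)%997=133 h(662,662)=(662*31+662)%997=247 -> [350, 133, 247]
L3: h(350,133)=(350*31+133)%997=16 h(247,247)=(247*31+247)%997=925 -> [16, 925]
L4: h(16,925)=(16*31+925)%997=424 -> [424]

Answer: 424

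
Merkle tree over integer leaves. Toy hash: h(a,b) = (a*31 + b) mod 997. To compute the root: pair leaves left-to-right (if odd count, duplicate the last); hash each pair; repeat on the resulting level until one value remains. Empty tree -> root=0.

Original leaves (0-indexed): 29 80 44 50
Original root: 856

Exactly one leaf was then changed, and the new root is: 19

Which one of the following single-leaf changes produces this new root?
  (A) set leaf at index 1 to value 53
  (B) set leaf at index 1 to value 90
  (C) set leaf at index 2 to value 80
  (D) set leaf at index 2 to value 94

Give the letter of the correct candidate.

Answer: A

Derivation:
Original leaves: [29, 80, 44, 50]
Target new root: 19
Try each candidate change and compute the resulting root:
Candidate A: set leaf[1] = 53 -> leaves = [29, 53, 44, 50]
  L0: [29, 53, 44, 50]
  L1: h(29,53)=(29*31+53)%997=952 h(44,50)=(44*31+50)%997=417 -> [952, 417]
  L2: h(952,417)=(952*31+417)%997=19 -> [19]
  root = 19 == target 19  ** MATCH **
Candidate B: set leaf[1] = 90 -> leaves = [29, 90, 44, 50]
  L0: [29, 90, 44, 50]
  L1: h(29,90)=(29*31+90)%997=989 h(44,50)=(44*31+50)%997=417 -> [989, 417]
  L2: h(989,417)=(989*31+417)%997=169 -> [169]
  root = 169 != target 19
Candidate C: set leaf[2] = 80 -> leaves = [29, 80, 80, 50]
  L0: [29, 80, 80, 50]
  L1: h(29,80)=(29*31+80)%997=979 h(80,50)=(80*31+50)%997=536 -> [979, 536]
  L2: h(979,536)=(979*31+536)%997=975 -> [975]
  root = 975 != target 19
Candidate D: set leaf[2] = 94 -> leaves = [29, 80, 94, 50]
  L0: [29, 80, 94, 50]
  L1: h(29,80)=(29*31+80)%997=979 h(94,50)=(94*31+50)%997=970 -> [979, 970]
  L2: h(979,970)=(979*31+970)%997=412 -> [412]
  root = 412 != target 19
Candidate A produces the target root.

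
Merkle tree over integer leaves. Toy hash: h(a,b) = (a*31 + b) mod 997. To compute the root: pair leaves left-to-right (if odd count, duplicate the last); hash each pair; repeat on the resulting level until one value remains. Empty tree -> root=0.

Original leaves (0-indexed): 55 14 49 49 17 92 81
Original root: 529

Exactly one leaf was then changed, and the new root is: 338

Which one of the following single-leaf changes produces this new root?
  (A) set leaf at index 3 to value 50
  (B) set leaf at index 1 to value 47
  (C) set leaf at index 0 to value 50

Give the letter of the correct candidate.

Answer: B

Derivation:
Original leaves: [55, 14, 49, 49, 17, 92, 81]
Target new root: 338
Try each candidate change and compute the resulting root:
Candidate A: set leaf[3] = 50 -> leaves = [55, 14, 49, 50, 17, 92, 81]
  L0: [55, 14, 49, 50, 17, 92, 81]
  L1: h(55,14)=(55*31+14)%997=722 h(49,50)=(49*31+50)%997=572 h(17,92)=(17*31+92)%997=619 h(81,81)=(81*31+81)%997=598 -> [722, 572, 619, 598]
  L2: h(722,572)=(722*31+572)%997=23 h(619,598)=(619*31+598)%997=844 -> [23, 844]
  L3: h(23,844)=(23*31+844)%997=560 -> [560]
  root = 560 != target 338
Candidate B: set leaf[1] = 47 -> leaves = [55, 47, 49, 49, 17, 92, 81]
  L0: [55, 47, 49, 49, 17, 92, 81]
  L1: h(55,47)=(55*31+47)%997=755 h(49,49)=(49*31+49)%997=571 h(17,92)=(17*31+92)%997=619 h(81,81)=(81*31+81)%997=598 -> [755, 571, 619, 598]
  L2: h(755,571)=(755*31+571)%997=48 h(619,598)=(619*31+598)%997=844 -> [48, 844]
  L3: h(48,844)=(48*31+844)%997=338 -> [338]
  root = 338 == target 338  ** MATCH **
Candidate C: set leaf[0] = 50 -> leaves = [50, 14, 49, 49, 17, 92, 81]
  L0: [50, 14, 49, 49, 17, 92, 81]
  L1: h(50,14)=(50*31+14)%997=567 h(49,49)=(49*31+49)%997=571 h(17,92)=(17*31+92)%997=619 h(81,81)=(81*31+81)%997=598 -> [567, 571, 619, 598]
  L2: h(567,571)=(567*31+571)%997=202 h(619,598)=(619*31+598)%997=844 -> [202, 844]
  L3: h(202,844)=(202*31+844)%997=127 -> [127]
  root = 127 != target 338
Candidate B produces the target root.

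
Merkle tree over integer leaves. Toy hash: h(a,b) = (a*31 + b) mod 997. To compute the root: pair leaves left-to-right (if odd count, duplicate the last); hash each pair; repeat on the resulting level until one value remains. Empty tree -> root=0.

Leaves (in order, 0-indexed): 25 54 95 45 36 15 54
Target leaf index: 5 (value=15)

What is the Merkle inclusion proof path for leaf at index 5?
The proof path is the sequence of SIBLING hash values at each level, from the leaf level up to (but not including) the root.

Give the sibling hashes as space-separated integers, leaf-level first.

Answer: 36 731 773

Derivation:
L0 (leaves): [25, 54, 95, 45, 36, 15, 54], target index=5
L1: h(25,54)=(25*31+54)%997=829 [pair 0] h(95,45)=(95*31+45)%997=996 [pair 1] h(36,15)=(36*31+15)%997=134 [pair 2] h(54,54)=(54*31+54)%997=731 [pair 3] -> [829, 996, 134, 731]
  Sibling for proof at L0: 36
L2: h(829,996)=(829*31+996)%997=773 [pair 0] h(134,731)=(134*31+731)%997=897 [pair 1] -> [773, 897]
  Sibling for proof at L1: 731
L3: h(773,897)=(773*31+897)%997=932 [pair 0] -> [932]
  Sibling for proof at L2: 773
Root: 932
Proof path (sibling hashes from leaf to root): [36, 731, 773]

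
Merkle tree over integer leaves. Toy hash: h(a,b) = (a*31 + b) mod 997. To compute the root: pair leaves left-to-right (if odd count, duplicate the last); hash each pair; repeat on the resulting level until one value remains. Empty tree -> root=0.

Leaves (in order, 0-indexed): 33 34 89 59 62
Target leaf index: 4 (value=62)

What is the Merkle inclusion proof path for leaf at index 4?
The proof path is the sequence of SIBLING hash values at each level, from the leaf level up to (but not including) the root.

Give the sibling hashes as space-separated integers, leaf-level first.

Answer: 62 987 690

Derivation:
L0 (leaves): [33, 34, 89, 59, 62], target index=4
L1: h(33,34)=(33*31+34)%997=60 [pair 0] h(89,59)=(89*31+59)%997=824 [pair 1] h(62,62)=(62*31+62)%997=987 [pair 2] -> [60, 824, 987]
  Sibling for proof at L0: 62
L2: h(60,824)=(60*31+824)%997=690 [pair 0] h(987,987)=(987*31+987)%997=677 [pair 1] -> [690, 677]
  Sibling for proof at L1: 987
L3: h(690,677)=(690*31+677)%997=133 [pair 0] -> [133]
  Sibling for proof at L2: 690
Root: 133
Proof path (sibling hashes from leaf to root): [62, 987, 690]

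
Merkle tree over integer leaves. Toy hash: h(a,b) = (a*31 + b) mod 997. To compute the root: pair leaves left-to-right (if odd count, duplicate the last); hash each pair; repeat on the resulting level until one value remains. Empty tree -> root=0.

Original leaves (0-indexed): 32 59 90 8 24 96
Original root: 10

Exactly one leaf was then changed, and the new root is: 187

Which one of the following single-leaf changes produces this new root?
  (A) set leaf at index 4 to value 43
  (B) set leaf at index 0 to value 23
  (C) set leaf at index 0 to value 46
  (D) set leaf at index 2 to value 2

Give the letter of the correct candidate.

Answer: D

Derivation:
Original leaves: [32, 59, 90, 8, 24, 96]
Target new root: 187
Try each candidate change and compute the resulting root:
Candidate A: set leaf[4] = 43 -> leaves = [32, 59, 90, 8, 43, 96]
  L0: [32, 59, 90, 8, 43, 96]
  L1: h(32,59)=(32*31+59)%997=54 h(90,8)=(90*31+8)%997=804 h(43,96)=(43*31+96)%997=432 -> [54, 804, 432]
  L2: h(54,804)=(54*31+804)%997=484 h(432,432)=(432*31+432)%997=863 -> [484, 863]
  L3: h(484,863)=(484*31+863)%997=912 -> [912]
  root = 912 != target 187
Candidate B: set leaf[0] = 23 -> leaves = [23, 59, 90, 8, 24, 96]
  L0: [23, 59, 90, 8, 24, 96]
  L1: h(23,59)=(23*31+59)%997=772 h(90,8)=(90*31+8)%997=804 h(24,96)=(24*31+96)%997=840 -> [772, 804, 840]
  L2: h(772,804)=(772*31+804)%997=808 h(840,840)=(840*31+840)%997=958 -> [808, 958]
  L3: h(808,958)=(808*31+958)%997=84 -> [84]
  root = 84 != target 187
Candidate C: set leaf[0] = 46 -> leaves = [46, 59, 90, 8, 24, 96]
  L0: [46, 59, 90, 8, 24, 96]
  L1: h(46,59)=(46*31+59)%997=488 h(90,8)=(90*31+8)%997=804 h(24,96)=(24*31+96)%997=840 -> [488, 804, 840]
  L2: h(488,804)=(488*31+804)%997=977 h(840,840)=(840*31+840)%997=958 -> [977, 958]
  L3: h(977,958)=(977*31+958)%997=338 -> [338]
  root = 338 != target 187
Candidate D: set leaf[2] = 2 -> leaves = [32, 59, 2, 8, 24, 96]
  L0: [32, 59, 2, 8, 24, 96]
  L1: h(32,59)=(32*31+59)%997=54 h(2,8)=(2*31+8)%997=70 h(24,96)=(24*31+96)%997=840 -> [54, 70, 840]
  L2: h(54,70)=(54*31+70)%997=747 h(840,840)=(840*31+840)%997=958 -> [747, 958]
  L3: h(747,958)=(747*31+958)%997=187 -> [187]
  root = 187 == target 187  ** MATCH **
Candidate D produces the target root.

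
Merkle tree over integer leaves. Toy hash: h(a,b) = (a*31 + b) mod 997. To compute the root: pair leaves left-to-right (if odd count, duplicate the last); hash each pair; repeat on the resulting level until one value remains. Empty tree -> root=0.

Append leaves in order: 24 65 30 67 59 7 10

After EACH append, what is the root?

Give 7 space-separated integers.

Answer: 24 809 117 154 385 715 196

Derivation:
After append 24 (leaves=[24]):
  L0: [24]
  root=24
After append 65 (leaves=[24, 65]):
  L0: [24, 65]
  L1: h(24,65)=(24*31+65)%997=809 -> [809]
  root=809
After append 30 (leaves=[24, 65, 30]):
  L0: [24, 65, 30]
  L1: h(24,65)=(24*31+65)%997=809 h(30,30)=(30*31+30)%997=960 -> [809, 960]
  L2: h(809,960)=(809*31+960)%997=117 -> [117]
  root=117
After append 67 (leaves=[24, 65, 30, 67]):
  L0: [24, 65, 30, 67]
  L1: h(24,65)=(24*31+65)%997=809 h(30,67)=(30*31+67)%997=0 -> [809, 0]
  L2: h(809,0)=(809*31+0)%997=154 -> [154]
  root=154
After append 59 (leaves=[24, 65, 30, 67, 59]):
  L0: [24, 65, 30, 67, 59]
  L1: h(24,65)=(24*31+65)%997=809 h(30,67)=(30*31+67)%997=0 h(59,59)=(59*31+59)%997=891 -> [809, 0, 891]
  L2: h(809,0)=(809*31+0)%997=154 h(891,891)=(891*31+891)%997=596 -> [154, 596]
  L3: h(154,596)=(154*31+596)%997=385 -> [385]
  root=385
After append 7 (leaves=[24, 65, 30, 67, 59, 7]):
  L0: [24, 65, 30, 67, 59, 7]
  L1: h(24,65)=(24*31+65)%997=809 h(30,67)=(30*31+67)%997=0 h(59,7)=(59*31+7)%997=839 -> [809, 0, 839]
  L2: h(809,0)=(809*31+0)%997=154 h(839,839)=(839*31+839)%997=926 -> [154, 926]
  L3: h(154,926)=(154*31+926)%997=715 -> [715]
  root=715
After append 10 (leaves=[24, 65, 30, 67, 59, 7, 10]):
  L0: [24, 65, 30, 67, 59, 7, 10]
  L1: h(24,65)=(24*31+65)%997=809 h(30,67)=(30*31+67)%997=0 h(59,7)=(59*31+7)%997=839 h(10,10)=(10*31+10)%997=320 -> [809, 0, 839, 320]
  L2: h(809,0)=(809*31+0)%997=154 h(839,320)=(839*31+320)%997=407 -> [154, 407]
  L3: h(154,407)=(154*31+407)%997=196 -> [196]
  root=196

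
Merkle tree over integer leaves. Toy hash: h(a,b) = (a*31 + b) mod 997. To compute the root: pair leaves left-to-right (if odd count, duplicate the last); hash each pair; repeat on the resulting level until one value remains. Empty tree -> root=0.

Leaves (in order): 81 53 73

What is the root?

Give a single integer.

L0: [81, 53, 73]
L1: h(81,53)=(81*31+53)%997=570 h(73,73)=(73*31+73)%997=342 -> [570, 342]
L2: h(570,342)=(570*31+342)%997=66 -> [66]

Answer: 66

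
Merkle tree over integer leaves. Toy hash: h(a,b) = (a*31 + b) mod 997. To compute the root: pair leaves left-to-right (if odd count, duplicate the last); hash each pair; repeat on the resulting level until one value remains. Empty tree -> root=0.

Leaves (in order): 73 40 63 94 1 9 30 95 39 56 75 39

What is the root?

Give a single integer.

L0: [73, 40, 63, 94, 1, 9, 30, 95, 39, 56, 75, 39]
L1: h(73,40)=(73*31+40)%997=309 h(63,94)=(63*31+94)%997=53 h(1,9)=(1*31+9)%997=40 h(30,95)=(30*31+95)%997=28 h(39,56)=(39*31+56)%997=268 h(75,39)=(75*31+39)%997=370 -> [309, 53, 40, 28, 268, 370]
L2: h(309,53)=(309*31+53)%997=659 h(40,28)=(40*31+28)%997=271 h(268,370)=(268*31+370)%997=702 -> [659, 271, 702]
L3: h(659,271)=(659*31+271)%997=760 h(702,702)=(702*31+702)%997=530 -> [760, 530]
L4: h(760,530)=(760*31+530)%997=162 -> [162]

Answer: 162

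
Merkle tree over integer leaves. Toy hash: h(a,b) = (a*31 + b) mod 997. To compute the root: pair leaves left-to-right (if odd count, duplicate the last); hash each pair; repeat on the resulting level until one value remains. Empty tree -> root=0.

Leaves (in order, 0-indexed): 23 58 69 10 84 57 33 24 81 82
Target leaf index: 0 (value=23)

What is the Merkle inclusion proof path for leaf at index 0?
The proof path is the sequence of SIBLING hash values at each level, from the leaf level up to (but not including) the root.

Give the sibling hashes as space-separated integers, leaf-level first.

Answer: 58 155 787 221

Derivation:
L0 (leaves): [23, 58, 69, 10, 84, 57, 33, 24, 81, 82], target index=0
L1: h(23,58)=(23*31+58)%997=771 [pair 0] h(69,10)=(69*31+10)%997=155 [pair 1] h(84,57)=(84*31+57)%997=667 [pair 2] h(33,24)=(33*31+24)%997=50 [pair 3] h(81,82)=(81*31+82)%997=599 [pair 4] -> [771, 155, 667, 50, 599]
  Sibling for proof at L0: 58
L2: h(771,155)=(771*31+155)%997=128 [pair 0] h(667,50)=(667*31+50)%997=787 [pair 1] h(599,599)=(599*31+599)%997=225 [pair 2] -> [128, 787, 225]
  Sibling for proof at L1: 155
L3: h(128,787)=(128*31+787)%997=767 [pair 0] h(225,225)=(225*31+225)%997=221 [pair 1] -> [767, 221]
  Sibling for proof at L2: 787
L4: h(767,221)=(767*31+221)%997=70 [pair 0] -> [70]
  Sibling for proof at L3: 221
Root: 70
Proof path (sibling hashes from leaf to root): [58, 155, 787, 221]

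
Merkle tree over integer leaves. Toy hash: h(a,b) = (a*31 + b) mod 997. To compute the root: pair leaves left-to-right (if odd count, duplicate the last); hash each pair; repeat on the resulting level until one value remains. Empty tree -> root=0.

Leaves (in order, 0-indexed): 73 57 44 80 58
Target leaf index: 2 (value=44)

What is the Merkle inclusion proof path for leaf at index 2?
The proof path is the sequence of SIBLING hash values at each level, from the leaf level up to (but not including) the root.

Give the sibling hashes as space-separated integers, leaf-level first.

L0 (leaves): [73, 57, 44, 80, 58], target index=2
L1: h(73,57)=(73*31+57)%997=326 [pair 0] h(44,80)=(44*31+80)%997=447 [pair 1] h(58,58)=(58*31+58)%997=859 [pair 2] -> [326, 447, 859]
  Sibling for proof at L0: 80
L2: h(326,447)=(326*31+447)%997=583 [pair 0] h(859,859)=(859*31+859)%997=569 [pair 1] -> [583, 569]
  Sibling for proof at L1: 326
L3: h(583,569)=(583*31+569)%997=696 [pair 0] -> [696]
  Sibling for proof at L2: 569
Root: 696
Proof path (sibling hashes from leaf to root): [80, 326, 569]

Answer: 80 326 569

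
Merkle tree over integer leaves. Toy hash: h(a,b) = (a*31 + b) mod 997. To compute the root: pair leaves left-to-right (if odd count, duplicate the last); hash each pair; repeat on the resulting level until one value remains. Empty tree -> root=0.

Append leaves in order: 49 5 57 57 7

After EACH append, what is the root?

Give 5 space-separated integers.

Answer: 49 527 215 215 872

Derivation:
After append 49 (leaves=[49]):
  L0: [49]
  root=49
After append 5 (leaves=[49, 5]):
  L0: [49, 5]
  L1: h(49,5)=(49*31+5)%997=527 -> [527]
  root=527
After append 57 (leaves=[49, 5, 57]):
  L0: [49, 5, 57]
  L1: h(49,5)=(49*31+5)%997=527 h(57,57)=(57*31+57)%997=827 -> [527, 827]
  L2: h(527,827)=(527*31+827)%997=215 -> [215]
  root=215
After append 57 (leaves=[49, 5, 57, 57]):
  L0: [49, 5, 57, 57]
  L1: h(49,5)=(49*31+5)%997=527 h(57,57)=(57*31+57)%997=827 -> [527, 827]
  L2: h(527,827)=(527*31+827)%997=215 -> [215]
  root=215
After append 7 (leaves=[49, 5, 57, 57, 7]):
  L0: [49, 5, 57, 57, 7]
  L1: h(49,5)=(49*31+5)%997=527 h(57,57)=(57*31+57)%997=827 h(7,7)=(7*31+7)%997=224 -> [527, 827, 224]
  L2: h(527,827)=(527*31+827)%997=215 h(224,224)=(224*31+224)%997=189 -> [215, 189]
  L3: h(215,189)=(215*31+189)%997=872 -> [872]
  root=872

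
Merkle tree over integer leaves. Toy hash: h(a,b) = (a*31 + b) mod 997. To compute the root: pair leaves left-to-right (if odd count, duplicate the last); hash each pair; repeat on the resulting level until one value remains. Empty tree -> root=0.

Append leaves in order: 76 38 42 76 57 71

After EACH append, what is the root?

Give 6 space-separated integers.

After append 76 (leaves=[76]):
  L0: [76]
  root=76
After append 38 (leaves=[76, 38]):
  L0: [76, 38]
  L1: h(76,38)=(76*31+38)%997=400 -> [400]
  root=400
After append 42 (leaves=[76, 38, 42]):
  L0: [76, 38, 42]
  L1: h(76,38)=(76*31+38)%997=400 h(42,42)=(42*31+42)%997=347 -> [400, 347]
  L2: h(400,347)=(400*31+347)%997=783 -> [783]
  root=783
After append 76 (leaves=[76, 38, 42, 76]):
  L0: [76, 38, 42, 76]
  L1: h(76,38)=(76*31+38)%997=400 h(42,76)=(42*31+76)%997=381 -> [400, 381]
  L2: h(400,381)=(400*31+381)%997=817 -> [817]
  root=817
After append 57 (leaves=[76, 38, 42, 76, 57]):
  L0: [76, 38, 42, 76, 57]
  L1: h(76,38)=(76*31+38)%997=400 h(42,76)=(42*31+76)%997=381 h(57,57)=(57*31+57)%997=827 -> [400, 381, 827]
  L2: h(400,381)=(400*31+381)%997=817 h(827,827)=(827*31+827)%997=542 -> [817, 542]
  L3: h(817,542)=(817*31+542)%997=944 -> [944]
  root=944
After append 71 (leaves=[76, 38, 42, 76, 57, 71]):
  L0: [76, 38, 42, 76, 57, 71]
  L1: h(76,38)=(76*31+38)%997=400 h(42,76)=(42*31+76)%997=381 h(57,71)=(57*31+71)%997=841 -> [400, 381, 841]
  L2: h(400,381)=(400*31+381)%997=817 h(841,841)=(841*31+841)%997=990 -> [817, 990]
  L3: h(817,990)=(817*31+990)%997=395 -> [395]
  root=395

Answer: 76 400 783 817 944 395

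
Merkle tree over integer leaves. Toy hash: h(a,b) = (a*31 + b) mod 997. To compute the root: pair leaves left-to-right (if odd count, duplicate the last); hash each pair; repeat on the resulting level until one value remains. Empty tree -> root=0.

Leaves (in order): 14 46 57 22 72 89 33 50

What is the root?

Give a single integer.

Answer: 536

Derivation:
L0: [14, 46, 57, 22, 72, 89, 33, 50]
L1: h(14,46)=(14*31+46)%997=480 h(57,22)=(57*31+22)%997=792 h(72,89)=(72*31+89)%997=327 h(33,50)=(33*31+50)%997=76 -> [480, 792, 327, 76]
L2: h(480,792)=(480*31+792)%997=717 h(327,76)=(327*31+76)%997=243 -> [717, 243]
L3: h(717,243)=(717*31+243)%997=536 -> [536]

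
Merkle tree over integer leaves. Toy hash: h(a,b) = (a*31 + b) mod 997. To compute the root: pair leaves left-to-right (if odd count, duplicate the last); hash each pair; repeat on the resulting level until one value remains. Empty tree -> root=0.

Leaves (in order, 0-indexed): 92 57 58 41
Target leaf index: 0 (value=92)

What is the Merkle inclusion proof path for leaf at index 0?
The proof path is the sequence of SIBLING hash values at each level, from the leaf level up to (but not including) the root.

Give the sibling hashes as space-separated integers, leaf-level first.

L0 (leaves): [92, 57, 58, 41], target index=0
L1: h(92,57)=(92*31+57)%997=915 [pair 0] h(58,41)=(58*31+41)%997=842 [pair 1] -> [915, 842]
  Sibling for proof at L0: 57
L2: h(915,842)=(915*31+842)%997=294 [pair 0] -> [294]
  Sibling for proof at L1: 842
Root: 294
Proof path (sibling hashes from leaf to root): [57, 842]

Answer: 57 842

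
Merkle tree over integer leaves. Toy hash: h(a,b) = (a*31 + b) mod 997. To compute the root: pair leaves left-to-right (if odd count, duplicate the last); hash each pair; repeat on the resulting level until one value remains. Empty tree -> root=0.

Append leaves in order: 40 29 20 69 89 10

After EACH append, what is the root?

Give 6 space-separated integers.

Answer: 40 272 99 148 12 475

Derivation:
After append 40 (leaves=[40]):
  L0: [40]
  root=40
After append 29 (leaves=[40, 29]):
  L0: [40, 29]
  L1: h(40,29)=(40*31+29)%997=272 -> [272]
  root=272
After append 20 (leaves=[40, 29, 20]):
  L0: [40, 29, 20]
  L1: h(40,29)=(40*31+29)%997=272 h(20,20)=(20*31+20)%997=640 -> [272, 640]
  L2: h(272,640)=(272*31+640)%997=99 -> [99]
  root=99
After append 69 (leaves=[40, 29, 20, 69]):
  L0: [40, 29, 20, 69]
  L1: h(40,29)=(40*31+29)%997=272 h(20,69)=(20*31+69)%997=689 -> [272, 689]
  L2: h(272,689)=(272*31+689)%997=148 -> [148]
  root=148
After append 89 (leaves=[40, 29, 20, 69, 89]):
  L0: [40, 29, 20, 69, 89]
  L1: h(40,29)=(40*31+29)%997=272 h(20,69)=(20*31+69)%997=689 h(89,89)=(89*31+89)%997=854 -> [272, 689, 854]
  L2: h(272,689)=(272*31+689)%997=148 h(854,854)=(854*31+854)%997=409 -> [148, 409]
  L3: h(148,409)=(148*31+409)%997=12 -> [12]
  root=12
After append 10 (leaves=[40, 29, 20, 69, 89, 10]):
  L0: [40, 29, 20, 69, 89, 10]
  L1: h(40,29)=(40*31+29)%997=272 h(20,69)=(20*31+69)%997=689 h(89,10)=(89*31+10)%997=775 -> [272, 689, 775]
  L2: h(272,689)=(272*31+689)%997=148 h(775,775)=(775*31+775)%997=872 -> [148, 872]
  L3: h(148,872)=(148*31+872)%997=475 -> [475]
  root=475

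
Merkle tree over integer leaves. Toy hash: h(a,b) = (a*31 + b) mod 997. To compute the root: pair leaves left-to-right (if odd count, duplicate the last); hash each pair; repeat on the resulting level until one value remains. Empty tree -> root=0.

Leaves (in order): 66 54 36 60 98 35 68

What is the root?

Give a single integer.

Answer: 469

Derivation:
L0: [66, 54, 36, 60, 98, 35, 68]
L1: h(66,54)=(66*31+54)%997=106 h(36,60)=(36*31+60)%997=179 h(98,35)=(98*31+35)%997=82 h(68,68)=(68*31+68)%997=182 -> [106, 179, 82, 182]
L2: h(106,179)=(106*31+179)%997=474 h(82,182)=(82*31+182)%997=730 -> [474, 730]
L3: h(474,730)=(474*31+730)%997=469 -> [469]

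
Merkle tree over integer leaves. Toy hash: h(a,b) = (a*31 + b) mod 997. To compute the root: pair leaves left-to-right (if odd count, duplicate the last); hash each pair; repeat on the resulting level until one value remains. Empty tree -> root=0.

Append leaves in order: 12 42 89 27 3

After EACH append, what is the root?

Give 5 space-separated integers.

Answer: 12 414 727 665 756

Derivation:
After append 12 (leaves=[12]):
  L0: [12]
  root=12
After append 42 (leaves=[12, 42]):
  L0: [12, 42]
  L1: h(12,42)=(12*31+42)%997=414 -> [414]
  root=414
After append 89 (leaves=[12, 42, 89]):
  L0: [12, 42, 89]
  L1: h(12,42)=(12*31+42)%997=414 h(89,89)=(89*31+89)%997=854 -> [414, 854]
  L2: h(414,854)=(414*31+854)%997=727 -> [727]
  root=727
After append 27 (leaves=[12, 42, 89, 27]):
  L0: [12, 42, 89, 27]
  L1: h(12,42)=(12*31+42)%997=414 h(89,27)=(89*31+27)%997=792 -> [414, 792]
  L2: h(414,792)=(414*31+792)%997=665 -> [665]
  root=665
After append 3 (leaves=[12, 42, 89, 27, 3]):
  L0: [12, 42, 89, 27, 3]
  L1: h(12,42)=(12*31+42)%997=414 h(89,27)=(89*31+27)%997=792 h(3,3)=(3*31+3)%997=96 -> [414, 792, 96]
  L2: h(414,792)=(414*31+792)%997=665 h(96,96)=(96*31+96)%997=81 -> [665, 81]
  L3: h(665,81)=(665*31+81)%997=756 -> [756]
  root=756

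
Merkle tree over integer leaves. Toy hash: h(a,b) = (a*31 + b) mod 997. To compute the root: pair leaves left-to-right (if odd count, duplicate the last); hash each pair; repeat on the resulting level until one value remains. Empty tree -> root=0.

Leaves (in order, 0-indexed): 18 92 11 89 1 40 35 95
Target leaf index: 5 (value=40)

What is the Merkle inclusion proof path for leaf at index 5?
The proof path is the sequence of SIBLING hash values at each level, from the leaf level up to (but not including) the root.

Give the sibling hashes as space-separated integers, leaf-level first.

Answer: 1 183 640

Derivation:
L0 (leaves): [18, 92, 11, 89, 1, 40, 35, 95], target index=5
L1: h(18,92)=(18*31+92)%997=650 [pair 0] h(11,89)=(11*31+89)%997=430 [pair 1] h(1,40)=(1*31+40)%997=71 [pair 2] h(35,95)=(35*31+95)%997=183 [pair 3] -> [650, 430, 71, 183]
  Sibling for proof at L0: 1
L2: h(650,430)=(650*31+430)%997=640 [pair 0] h(71,183)=(71*31+183)%997=390 [pair 1] -> [640, 390]
  Sibling for proof at L1: 183
L3: h(640,390)=(640*31+390)%997=290 [pair 0] -> [290]
  Sibling for proof at L2: 640
Root: 290
Proof path (sibling hashes from leaf to root): [1, 183, 640]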